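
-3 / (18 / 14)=-7 / 3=-2.33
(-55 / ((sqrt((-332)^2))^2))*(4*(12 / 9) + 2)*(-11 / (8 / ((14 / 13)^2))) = 326095 / 55883568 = 0.01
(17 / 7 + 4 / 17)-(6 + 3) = -754 / 119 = -6.34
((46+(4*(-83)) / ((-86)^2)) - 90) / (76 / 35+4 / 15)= -8551095 / 473344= -18.07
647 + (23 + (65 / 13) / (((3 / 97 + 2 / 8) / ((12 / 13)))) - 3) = 968419 / 1417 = 683.43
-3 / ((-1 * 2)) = 3 / 2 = 1.50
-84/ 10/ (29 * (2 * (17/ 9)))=-0.08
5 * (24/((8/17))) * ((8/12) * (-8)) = -1360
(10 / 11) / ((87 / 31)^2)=9610 / 83259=0.12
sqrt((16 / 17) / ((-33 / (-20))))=8 * sqrt(2805) / 561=0.76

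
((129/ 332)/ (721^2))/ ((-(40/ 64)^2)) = -2064/ 1078670075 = -0.00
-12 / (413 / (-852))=10224 / 413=24.76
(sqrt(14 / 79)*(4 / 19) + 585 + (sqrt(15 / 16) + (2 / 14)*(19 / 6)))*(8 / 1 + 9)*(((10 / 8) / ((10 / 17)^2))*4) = 4913*sqrt(1106) / 7505 + 4913*sqrt(15) / 80 + 120805757 / 840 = 144076.00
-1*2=-2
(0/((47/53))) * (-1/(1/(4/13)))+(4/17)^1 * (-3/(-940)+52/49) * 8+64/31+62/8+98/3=3239420617/72820860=44.48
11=11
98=98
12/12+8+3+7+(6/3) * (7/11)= 223/11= 20.27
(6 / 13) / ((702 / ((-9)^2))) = 9 / 169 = 0.05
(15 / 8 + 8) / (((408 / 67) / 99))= 174669 / 1088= 160.54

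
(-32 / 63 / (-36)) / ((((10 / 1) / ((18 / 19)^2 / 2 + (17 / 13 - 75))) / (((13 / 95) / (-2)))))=687464 / 97226325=0.01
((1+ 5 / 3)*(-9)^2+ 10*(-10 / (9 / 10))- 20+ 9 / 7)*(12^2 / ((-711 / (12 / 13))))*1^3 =-347456 / 21567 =-16.11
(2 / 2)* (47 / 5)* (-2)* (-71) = 6674 / 5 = 1334.80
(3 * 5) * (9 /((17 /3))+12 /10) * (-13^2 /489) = -40053 /2771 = -14.45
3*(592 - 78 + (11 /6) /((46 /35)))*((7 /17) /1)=995743 /1564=636.66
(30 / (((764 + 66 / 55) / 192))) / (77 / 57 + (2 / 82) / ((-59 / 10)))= 1985515200 / 355230709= 5.59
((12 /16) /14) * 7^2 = 2.62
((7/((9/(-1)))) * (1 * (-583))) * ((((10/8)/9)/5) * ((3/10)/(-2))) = -4081/2160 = -1.89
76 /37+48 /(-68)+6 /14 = 7823 /4403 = 1.78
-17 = -17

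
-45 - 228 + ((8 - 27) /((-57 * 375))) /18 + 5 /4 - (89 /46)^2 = -2951153471 /10712250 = -275.49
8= 8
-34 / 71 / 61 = -34 / 4331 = -0.01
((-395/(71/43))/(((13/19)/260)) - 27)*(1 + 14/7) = -19368651/71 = -272797.90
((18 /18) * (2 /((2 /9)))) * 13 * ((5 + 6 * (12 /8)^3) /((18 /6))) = 3939 /4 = 984.75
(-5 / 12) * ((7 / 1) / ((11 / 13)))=-455 / 132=-3.45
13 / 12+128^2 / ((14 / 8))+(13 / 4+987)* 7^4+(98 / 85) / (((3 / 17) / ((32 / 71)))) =17794761182 / 7455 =2386956.56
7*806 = 5642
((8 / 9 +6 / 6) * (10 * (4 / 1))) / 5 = 136 / 9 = 15.11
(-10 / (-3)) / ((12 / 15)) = 25 / 6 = 4.17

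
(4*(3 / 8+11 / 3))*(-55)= -5335 / 6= -889.17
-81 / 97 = -0.84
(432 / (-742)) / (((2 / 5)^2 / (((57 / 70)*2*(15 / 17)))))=-230850 / 44149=-5.23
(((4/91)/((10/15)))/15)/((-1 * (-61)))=2/27755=0.00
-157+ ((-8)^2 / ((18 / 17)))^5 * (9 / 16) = 2977654917187 / 6561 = 453841627.37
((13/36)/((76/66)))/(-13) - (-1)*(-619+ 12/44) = -618.75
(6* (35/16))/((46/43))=4515/368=12.27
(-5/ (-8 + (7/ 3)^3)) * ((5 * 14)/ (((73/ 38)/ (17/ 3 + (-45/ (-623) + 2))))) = -247334400/ 825119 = -299.76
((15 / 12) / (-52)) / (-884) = 0.00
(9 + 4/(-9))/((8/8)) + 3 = 104/9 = 11.56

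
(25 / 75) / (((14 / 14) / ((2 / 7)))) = 2 / 21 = 0.10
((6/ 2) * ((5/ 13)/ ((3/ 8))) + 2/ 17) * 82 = 261.95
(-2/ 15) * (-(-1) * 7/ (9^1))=-14/ 135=-0.10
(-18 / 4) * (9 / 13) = -81 / 26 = -3.12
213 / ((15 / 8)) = 568 / 5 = 113.60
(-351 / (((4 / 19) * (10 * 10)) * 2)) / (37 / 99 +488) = -660231 / 38679200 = -0.02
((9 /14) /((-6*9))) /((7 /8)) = -2 /147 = -0.01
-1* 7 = -7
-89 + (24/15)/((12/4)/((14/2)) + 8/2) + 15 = -11414/155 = -73.64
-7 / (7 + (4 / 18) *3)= -21 / 23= -0.91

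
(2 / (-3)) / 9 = -0.07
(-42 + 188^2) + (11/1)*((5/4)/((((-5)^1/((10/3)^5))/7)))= 6653386/243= 27380.19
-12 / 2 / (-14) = 3 / 7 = 0.43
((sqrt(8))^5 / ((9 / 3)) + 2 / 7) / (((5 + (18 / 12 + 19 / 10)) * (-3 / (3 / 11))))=-320 * sqrt(2) / 693-5 / 1617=-0.66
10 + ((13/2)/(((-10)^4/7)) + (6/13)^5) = 74447907663/7425860000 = 10.03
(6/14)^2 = 9/49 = 0.18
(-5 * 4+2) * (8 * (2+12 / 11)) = -4896 / 11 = -445.09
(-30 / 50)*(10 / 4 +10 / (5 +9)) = -27 / 14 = -1.93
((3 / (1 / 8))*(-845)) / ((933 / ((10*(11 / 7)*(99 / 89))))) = -73616400 / 193753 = -379.95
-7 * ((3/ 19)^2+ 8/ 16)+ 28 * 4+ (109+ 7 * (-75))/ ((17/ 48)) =-13087309/ 12274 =-1066.26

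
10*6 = 60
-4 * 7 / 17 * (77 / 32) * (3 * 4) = -1617 / 34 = -47.56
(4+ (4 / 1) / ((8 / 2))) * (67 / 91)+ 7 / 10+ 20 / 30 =13781 / 2730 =5.05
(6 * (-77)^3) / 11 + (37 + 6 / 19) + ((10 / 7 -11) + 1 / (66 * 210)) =-65569093901 / 263340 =-248990.26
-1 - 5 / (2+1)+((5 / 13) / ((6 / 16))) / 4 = -94 / 39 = -2.41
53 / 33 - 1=20 / 33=0.61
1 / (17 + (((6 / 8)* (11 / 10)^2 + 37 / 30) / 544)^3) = 278189309952000000 / 4729218286138786009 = 0.06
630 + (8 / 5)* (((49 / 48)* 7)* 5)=4123 / 6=687.17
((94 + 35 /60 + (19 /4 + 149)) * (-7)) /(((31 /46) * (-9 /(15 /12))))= 599725 /1674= 358.26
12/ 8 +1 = 5/ 2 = 2.50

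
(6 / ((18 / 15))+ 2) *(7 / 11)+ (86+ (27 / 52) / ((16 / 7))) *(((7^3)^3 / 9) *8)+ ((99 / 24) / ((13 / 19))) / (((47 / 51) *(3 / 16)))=1496719216969343 / 483912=3092957432.28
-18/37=-0.49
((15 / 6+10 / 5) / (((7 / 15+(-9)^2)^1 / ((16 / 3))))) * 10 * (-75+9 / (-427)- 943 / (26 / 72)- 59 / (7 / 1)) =-26926245000 / 3391661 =-7938.96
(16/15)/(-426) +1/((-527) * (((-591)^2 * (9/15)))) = -490858007/196035707655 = -0.00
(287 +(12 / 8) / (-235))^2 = 18194502769 / 220900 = 82365.34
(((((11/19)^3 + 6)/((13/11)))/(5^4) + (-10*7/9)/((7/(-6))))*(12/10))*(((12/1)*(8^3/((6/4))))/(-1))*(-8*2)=524947.49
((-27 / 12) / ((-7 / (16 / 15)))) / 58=6 / 1015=0.01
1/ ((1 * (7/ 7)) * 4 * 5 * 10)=1/ 200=0.00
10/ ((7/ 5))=50/ 7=7.14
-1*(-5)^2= -25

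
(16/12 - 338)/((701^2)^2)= -1010/724424828403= -0.00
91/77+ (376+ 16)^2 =153665.18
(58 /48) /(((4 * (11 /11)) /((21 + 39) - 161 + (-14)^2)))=2755 /96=28.70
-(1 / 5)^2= -1 / 25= -0.04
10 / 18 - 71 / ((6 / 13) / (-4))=5543 / 9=615.89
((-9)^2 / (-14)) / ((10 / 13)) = -1053 / 140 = -7.52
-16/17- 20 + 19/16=-5373/272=-19.75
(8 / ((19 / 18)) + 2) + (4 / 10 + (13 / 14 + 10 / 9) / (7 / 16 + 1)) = 1568972 / 137655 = 11.40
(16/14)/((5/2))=0.46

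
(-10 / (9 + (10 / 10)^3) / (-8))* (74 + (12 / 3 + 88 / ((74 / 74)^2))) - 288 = -1069 / 4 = -267.25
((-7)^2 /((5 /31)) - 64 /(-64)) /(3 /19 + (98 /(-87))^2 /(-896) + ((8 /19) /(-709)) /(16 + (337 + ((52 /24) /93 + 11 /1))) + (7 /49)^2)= 9898348508521200000 /5744326337812787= 1723.15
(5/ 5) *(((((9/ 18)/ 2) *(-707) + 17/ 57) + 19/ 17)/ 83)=-679595/ 321708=-2.11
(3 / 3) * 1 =1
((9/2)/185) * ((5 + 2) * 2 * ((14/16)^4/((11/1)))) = 151263/8335360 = 0.02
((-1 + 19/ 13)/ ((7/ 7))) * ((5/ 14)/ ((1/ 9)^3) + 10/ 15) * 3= 32889/ 91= 361.42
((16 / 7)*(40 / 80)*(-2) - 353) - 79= -3040 / 7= -434.29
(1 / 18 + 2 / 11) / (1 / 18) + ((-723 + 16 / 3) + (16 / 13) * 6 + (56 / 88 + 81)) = -267856 / 429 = -624.37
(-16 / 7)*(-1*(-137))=-2192 / 7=-313.14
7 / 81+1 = 88 / 81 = 1.09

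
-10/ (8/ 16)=-20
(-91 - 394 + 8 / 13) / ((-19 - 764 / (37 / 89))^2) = -8620593 / 61354183813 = -0.00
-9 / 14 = -0.64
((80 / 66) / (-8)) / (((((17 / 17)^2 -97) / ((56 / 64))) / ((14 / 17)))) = 245 / 215424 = 0.00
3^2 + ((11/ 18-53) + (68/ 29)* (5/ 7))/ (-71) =2520215/ 259434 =9.71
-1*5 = -5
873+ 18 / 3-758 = 121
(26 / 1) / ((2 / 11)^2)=786.50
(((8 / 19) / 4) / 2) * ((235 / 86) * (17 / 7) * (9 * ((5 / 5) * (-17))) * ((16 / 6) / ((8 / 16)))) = -1629960 / 5719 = -285.01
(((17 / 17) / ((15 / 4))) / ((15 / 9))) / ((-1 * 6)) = -2 / 75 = -0.03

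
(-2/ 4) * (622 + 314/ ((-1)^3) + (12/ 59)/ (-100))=-454297/ 2950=-154.00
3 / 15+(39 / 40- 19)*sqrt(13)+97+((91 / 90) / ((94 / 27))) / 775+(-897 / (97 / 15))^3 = -2668889.92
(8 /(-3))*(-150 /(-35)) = -80 /7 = -11.43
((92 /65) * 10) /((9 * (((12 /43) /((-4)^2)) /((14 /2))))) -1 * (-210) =295246 /351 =841.16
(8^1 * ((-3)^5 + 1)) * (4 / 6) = -3872 / 3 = -1290.67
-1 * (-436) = 436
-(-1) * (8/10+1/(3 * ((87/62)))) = 1354/1305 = 1.04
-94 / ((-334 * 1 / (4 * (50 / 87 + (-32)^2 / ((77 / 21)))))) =50349032 / 159819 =315.04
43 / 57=0.75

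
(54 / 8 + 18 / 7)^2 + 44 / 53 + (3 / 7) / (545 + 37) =353559141 / 4030544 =87.72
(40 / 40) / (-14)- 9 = -127 / 14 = -9.07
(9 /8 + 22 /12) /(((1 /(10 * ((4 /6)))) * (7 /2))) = 355 /63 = 5.63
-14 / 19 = -0.74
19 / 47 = 0.40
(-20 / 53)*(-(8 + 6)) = 280 / 53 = 5.28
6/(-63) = -2/21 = -0.10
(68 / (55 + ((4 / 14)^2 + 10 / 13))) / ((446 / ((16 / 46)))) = 173264 / 182474433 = 0.00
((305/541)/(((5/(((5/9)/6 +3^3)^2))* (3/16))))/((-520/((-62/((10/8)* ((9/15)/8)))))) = 129518008928/230717565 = 561.37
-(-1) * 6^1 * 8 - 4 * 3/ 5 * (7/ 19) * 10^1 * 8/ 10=3888/ 95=40.93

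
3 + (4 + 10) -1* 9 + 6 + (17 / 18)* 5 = 337 / 18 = 18.72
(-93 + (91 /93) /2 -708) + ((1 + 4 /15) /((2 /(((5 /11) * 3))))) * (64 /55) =-89968387 /112530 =-799.51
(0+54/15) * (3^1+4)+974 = 4996/5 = 999.20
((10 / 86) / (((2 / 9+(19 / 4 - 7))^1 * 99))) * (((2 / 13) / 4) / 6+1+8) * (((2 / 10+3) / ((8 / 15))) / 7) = -14050 / 3142139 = -0.00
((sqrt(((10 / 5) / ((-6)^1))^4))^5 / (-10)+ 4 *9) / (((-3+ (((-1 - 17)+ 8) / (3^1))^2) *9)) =0.49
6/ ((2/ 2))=6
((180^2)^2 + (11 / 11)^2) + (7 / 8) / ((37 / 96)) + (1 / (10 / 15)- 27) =77682238355 / 74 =1049759977.77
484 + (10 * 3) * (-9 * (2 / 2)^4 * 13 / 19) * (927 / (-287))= 5893022 / 5453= 1080.69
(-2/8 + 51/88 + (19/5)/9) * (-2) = -2977/1980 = -1.50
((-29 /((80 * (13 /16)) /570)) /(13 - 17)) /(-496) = -1653 /12896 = -0.13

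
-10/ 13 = -0.77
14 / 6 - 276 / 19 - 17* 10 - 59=-13748 / 57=-241.19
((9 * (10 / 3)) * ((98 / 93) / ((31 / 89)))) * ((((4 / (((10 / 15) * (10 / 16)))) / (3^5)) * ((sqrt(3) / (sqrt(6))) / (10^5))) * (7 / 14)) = 4361 * sqrt(2) / 486506250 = 0.00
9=9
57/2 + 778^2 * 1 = 1210625/2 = 605312.50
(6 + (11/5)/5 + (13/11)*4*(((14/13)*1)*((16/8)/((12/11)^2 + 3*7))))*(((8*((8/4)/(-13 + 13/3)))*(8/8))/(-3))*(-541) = -400846376/174525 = -2296.78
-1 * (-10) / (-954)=-5 / 477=-0.01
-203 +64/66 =-202.03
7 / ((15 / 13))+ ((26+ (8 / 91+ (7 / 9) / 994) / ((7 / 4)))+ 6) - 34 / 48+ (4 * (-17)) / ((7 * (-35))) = 613602131 / 16281720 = 37.69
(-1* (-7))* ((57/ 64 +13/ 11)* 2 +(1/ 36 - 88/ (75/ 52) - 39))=-670.88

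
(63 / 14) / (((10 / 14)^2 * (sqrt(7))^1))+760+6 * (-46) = 63 * sqrt(7) / 50+484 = 487.33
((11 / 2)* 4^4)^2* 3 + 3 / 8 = 5947392.38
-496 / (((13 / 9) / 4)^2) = -642816 / 169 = -3803.64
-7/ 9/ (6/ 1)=-7/ 54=-0.13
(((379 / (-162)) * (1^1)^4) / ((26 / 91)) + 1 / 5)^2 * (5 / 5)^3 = 167469481 / 2624400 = 63.81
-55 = -55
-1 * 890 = -890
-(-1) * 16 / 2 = 8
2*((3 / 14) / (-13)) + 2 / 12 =73 / 546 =0.13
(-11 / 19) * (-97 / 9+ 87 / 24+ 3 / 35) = 195899 / 47880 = 4.09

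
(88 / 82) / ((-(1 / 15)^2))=-9900 / 41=-241.46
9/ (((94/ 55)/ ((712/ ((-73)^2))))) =176220/ 250463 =0.70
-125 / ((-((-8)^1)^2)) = 125 / 64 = 1.95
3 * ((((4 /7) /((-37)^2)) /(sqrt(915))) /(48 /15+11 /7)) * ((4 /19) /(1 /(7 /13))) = 112 * sqrt(915) /3444662741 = 0.00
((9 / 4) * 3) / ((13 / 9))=243 / 52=4.67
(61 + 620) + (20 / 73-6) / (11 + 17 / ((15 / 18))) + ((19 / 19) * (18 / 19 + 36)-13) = 153468924 / 217759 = 704.77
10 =10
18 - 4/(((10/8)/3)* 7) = 582/35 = 16.63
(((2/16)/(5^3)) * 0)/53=0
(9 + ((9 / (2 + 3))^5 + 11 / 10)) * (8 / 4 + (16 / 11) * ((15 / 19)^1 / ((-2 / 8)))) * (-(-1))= -49111433 / 653125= -75.19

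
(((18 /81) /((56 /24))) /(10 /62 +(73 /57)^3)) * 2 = 1913661 /22724611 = 0.08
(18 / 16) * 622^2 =870489 / 2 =435244.50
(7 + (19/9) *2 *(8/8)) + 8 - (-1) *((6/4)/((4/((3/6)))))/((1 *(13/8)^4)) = 4947965/257049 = 19.25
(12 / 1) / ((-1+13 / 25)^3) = -15625 / 144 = -108.51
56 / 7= 8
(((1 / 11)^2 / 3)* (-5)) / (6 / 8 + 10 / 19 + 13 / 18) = -1140 / 165407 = -0.01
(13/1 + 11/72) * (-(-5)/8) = 4735/576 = 8.22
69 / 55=1.25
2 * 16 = 32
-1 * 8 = -8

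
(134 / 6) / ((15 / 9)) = 67 / 5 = 13.40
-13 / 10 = -1.30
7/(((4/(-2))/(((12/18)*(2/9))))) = -14/27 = -0.52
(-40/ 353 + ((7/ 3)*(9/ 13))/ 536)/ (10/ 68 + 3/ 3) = -4612219/ 47964228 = -0.10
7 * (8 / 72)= 7 / 9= 0.78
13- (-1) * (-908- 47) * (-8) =7653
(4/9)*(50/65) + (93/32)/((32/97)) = 1096417/119808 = 9.15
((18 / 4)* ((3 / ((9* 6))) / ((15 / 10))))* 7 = 7 / 6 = 1.17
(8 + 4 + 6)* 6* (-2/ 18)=-12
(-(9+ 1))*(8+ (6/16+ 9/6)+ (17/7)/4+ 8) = -5175/28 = -184.82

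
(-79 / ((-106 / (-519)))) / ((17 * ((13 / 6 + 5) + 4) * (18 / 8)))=-54668 / 60367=-0.91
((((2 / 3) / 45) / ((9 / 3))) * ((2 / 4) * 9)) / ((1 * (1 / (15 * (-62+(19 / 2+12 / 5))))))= -167 / 10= -16.70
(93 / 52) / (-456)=-31 / 7904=-0.00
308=308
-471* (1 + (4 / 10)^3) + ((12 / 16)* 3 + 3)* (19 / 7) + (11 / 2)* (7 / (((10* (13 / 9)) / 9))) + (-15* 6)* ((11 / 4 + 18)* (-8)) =47050557 / 3250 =14477.09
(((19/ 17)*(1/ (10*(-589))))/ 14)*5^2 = -5/ 14756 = -0.00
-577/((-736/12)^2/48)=-15579/2116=-7.36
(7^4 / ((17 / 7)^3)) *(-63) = -51883209 / 4913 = -10560.39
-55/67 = -0.82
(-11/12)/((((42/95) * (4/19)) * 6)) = -19855/12096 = -1.64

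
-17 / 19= -0.89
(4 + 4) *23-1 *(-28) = 212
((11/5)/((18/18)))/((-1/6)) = -66/5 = -13.20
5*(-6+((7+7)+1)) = 45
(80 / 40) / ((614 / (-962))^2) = 462722 / 94249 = 4.91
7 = 7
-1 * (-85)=85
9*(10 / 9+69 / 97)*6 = 9546 / 97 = 98.41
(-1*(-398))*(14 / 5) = 5572 / 5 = 1114.40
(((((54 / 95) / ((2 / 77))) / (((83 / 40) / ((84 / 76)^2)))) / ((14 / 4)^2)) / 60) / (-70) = -3564 / 14232425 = -0.00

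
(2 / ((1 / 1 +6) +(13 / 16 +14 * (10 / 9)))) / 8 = 36 / 3365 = 0.01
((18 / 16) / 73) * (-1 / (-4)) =9 / 2336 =0.00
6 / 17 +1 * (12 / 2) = 108 / 17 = 6.35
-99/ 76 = -1.30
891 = 891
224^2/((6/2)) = 50176/3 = 16725.33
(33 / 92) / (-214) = -33 / 19688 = -0.00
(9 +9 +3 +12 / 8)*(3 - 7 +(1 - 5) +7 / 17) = -5805 / 34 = -170.74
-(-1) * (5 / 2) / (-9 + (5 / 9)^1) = -45 / 152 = -0.30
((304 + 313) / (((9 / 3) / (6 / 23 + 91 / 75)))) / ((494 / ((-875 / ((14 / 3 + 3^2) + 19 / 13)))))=-10983217 / 309396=-35.50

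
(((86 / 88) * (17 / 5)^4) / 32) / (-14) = -0.29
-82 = -82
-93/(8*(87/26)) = -403/116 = -3.47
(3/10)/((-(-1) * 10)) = 3/100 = 0.03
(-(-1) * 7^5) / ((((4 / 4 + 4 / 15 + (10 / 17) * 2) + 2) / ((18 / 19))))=77144130 / 21527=3583.60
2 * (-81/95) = -162/95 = -1.71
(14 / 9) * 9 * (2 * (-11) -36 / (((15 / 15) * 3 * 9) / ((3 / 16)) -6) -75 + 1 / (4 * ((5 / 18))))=-1349.05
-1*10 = -10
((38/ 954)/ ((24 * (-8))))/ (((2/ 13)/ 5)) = -1235/ 183168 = -0.01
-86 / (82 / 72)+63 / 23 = -68625 / 943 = -72.77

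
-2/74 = -1/37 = -0.03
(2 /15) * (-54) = -36 /5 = -7.20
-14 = -14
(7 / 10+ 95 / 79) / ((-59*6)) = -501 / 93220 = -0.01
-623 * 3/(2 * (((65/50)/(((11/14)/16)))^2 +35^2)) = -807675/1664446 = -0.49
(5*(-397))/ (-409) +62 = 27343/ 409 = 66.85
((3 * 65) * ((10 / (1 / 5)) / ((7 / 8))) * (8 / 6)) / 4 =26000 / 7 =3714.29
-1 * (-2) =2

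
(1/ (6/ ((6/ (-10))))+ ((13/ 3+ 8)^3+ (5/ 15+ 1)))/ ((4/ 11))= 5575493/ 1080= 5162.49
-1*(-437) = 437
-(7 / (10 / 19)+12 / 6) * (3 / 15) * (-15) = 45.90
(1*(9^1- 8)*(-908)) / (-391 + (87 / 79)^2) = 2833414 / 1216331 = 2.33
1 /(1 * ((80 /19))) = 19 /80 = 0.24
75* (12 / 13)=900 / 13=69.23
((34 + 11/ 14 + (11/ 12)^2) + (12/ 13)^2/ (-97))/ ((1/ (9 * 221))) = 10005245807/ 141232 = 70842.63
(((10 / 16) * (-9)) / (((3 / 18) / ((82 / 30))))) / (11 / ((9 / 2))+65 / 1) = -3321 / 2428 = -1.37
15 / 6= 5 / 2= 2.50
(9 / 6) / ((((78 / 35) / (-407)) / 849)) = -12094005 / 52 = -232577.02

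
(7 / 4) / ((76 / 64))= 28 / 19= 1.47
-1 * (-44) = 44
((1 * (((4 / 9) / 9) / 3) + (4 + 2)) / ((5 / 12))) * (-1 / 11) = -5848 / 4455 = -1.31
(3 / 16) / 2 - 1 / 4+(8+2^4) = 763 / 32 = 23.84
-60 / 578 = -0.10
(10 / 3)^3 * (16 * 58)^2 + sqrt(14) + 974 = sqrt(14) + 861210298 / 27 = 31896681.45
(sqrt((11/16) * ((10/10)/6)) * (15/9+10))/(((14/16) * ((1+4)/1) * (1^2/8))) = 8 * sqrt(66)/9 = 7.22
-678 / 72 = -113 / 12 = -9.42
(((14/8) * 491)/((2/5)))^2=295324225/64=4614441.02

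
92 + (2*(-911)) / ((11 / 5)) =-8098 / 11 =-736.18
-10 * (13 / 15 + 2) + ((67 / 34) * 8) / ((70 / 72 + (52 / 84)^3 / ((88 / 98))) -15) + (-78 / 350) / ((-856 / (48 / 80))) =-65171519184557 / 2186090571000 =-29.81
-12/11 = -1.09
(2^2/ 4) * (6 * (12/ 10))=36/ 5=7.20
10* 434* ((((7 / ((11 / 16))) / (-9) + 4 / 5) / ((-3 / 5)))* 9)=711760 / 33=21568.48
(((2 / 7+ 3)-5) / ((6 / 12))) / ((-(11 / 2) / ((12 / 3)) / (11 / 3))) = 64 / 7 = 9.14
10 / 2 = 5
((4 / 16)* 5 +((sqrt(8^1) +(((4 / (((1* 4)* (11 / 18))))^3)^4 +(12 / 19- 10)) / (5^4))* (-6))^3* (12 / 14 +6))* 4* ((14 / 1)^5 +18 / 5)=-397927820074443424586997020222154376858656768* sqrt(2) / 6944831046809663291388622267578125- 80728162898647486514751503712137491676569353060563579955802126 / 1811780432647362799385479363475069944118277587890625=-125589562832.22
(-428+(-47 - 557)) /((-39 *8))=43 /13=3.31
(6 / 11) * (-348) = -189.82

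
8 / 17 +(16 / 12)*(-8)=-520 / 51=-10.20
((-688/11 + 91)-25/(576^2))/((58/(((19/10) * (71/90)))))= 140087731937/190505779200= 0.74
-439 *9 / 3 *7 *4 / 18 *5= -30730 / 3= -10243.33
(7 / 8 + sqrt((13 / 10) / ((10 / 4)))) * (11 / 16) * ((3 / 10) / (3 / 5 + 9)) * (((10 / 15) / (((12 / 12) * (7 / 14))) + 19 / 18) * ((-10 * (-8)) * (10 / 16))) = 2365 * sqrt(13) / 4608 + 82775 / 36864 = 4.10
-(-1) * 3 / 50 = 3 / 50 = 0.06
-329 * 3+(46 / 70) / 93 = -3212662 / 3255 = -986.99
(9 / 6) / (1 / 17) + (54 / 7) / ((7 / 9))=3471 / 98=35.42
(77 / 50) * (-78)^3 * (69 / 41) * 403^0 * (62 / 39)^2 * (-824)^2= -2163227606572032 / 1025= -2110465957631.25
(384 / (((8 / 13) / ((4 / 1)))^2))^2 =263218176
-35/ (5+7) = -35/ 12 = -2.92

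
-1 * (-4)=4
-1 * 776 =-776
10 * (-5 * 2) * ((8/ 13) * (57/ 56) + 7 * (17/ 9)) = -1134200/ 819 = -1384.86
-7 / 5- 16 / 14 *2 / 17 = -913 / 595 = -1.53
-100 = -100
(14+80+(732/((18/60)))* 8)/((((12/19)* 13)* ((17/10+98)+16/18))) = 2794995/117689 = 23.75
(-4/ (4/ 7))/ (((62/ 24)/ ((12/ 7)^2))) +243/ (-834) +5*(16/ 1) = 4328119/ 60326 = 71.75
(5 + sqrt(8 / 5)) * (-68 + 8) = -300 - 24 * sqrt(10) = -375.89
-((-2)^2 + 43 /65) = -303 /65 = -4.66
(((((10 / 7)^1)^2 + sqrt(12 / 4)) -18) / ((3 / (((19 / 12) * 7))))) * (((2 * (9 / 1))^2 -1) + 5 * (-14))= -1879537 / 126 + 33649 * sqrt(3) / 36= -13298.02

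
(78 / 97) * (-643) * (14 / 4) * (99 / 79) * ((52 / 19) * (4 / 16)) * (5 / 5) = -225918693 / 145597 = -1551.67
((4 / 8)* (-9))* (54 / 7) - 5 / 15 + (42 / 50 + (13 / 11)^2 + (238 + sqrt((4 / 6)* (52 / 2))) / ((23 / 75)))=756.85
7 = 7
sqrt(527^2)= 527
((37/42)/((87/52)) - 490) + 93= -724357/1827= -396.47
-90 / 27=-10 / 3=-3.33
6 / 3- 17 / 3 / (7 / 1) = 25 / 21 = 1.19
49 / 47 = 1.04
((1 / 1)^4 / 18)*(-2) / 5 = -1 / 45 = -0.02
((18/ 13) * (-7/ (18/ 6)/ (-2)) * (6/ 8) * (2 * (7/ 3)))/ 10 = 0.57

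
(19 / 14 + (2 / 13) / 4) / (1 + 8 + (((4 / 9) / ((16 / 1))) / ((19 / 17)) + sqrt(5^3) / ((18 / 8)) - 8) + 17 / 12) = -7253478 / 39872105 + 6601968 * sqrt(5) / 39872105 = 0.19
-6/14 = -3/7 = -0.43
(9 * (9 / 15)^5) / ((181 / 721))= 1576827 / 565625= 2.79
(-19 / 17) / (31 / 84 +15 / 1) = -1596 / 21947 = -0.07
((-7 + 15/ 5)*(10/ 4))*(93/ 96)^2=-9.38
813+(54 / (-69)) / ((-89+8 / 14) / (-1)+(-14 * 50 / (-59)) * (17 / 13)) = 812.99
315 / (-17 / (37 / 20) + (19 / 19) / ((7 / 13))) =-9065 / 211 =-42.96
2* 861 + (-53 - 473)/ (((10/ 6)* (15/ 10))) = 1511.60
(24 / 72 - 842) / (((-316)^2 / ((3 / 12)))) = -2525 / 1198272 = -0.00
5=5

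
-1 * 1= -1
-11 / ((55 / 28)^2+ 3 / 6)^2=-6761216 / 11675889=-0.58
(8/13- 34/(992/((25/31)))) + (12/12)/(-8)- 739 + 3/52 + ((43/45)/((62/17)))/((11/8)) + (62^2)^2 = 1461965014250627/98944560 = 14775597.71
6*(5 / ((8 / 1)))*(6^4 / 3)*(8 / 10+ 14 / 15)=2808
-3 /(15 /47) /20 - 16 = -1647 /100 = -16.47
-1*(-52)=52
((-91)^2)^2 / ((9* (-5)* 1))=-68574961 / 45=-1523888.02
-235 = -235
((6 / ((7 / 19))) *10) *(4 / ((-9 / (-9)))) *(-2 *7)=-9120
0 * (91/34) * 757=0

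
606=606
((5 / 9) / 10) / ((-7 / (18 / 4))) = -1 / 28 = -0.04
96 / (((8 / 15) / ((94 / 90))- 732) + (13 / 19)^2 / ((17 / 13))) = -27690144 / 210886801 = -0.13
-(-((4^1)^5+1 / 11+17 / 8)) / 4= 90307 / 352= 256.55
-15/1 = -15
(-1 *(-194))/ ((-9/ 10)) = -1940/ 9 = -215.56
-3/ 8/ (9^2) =-1/ 216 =-0.00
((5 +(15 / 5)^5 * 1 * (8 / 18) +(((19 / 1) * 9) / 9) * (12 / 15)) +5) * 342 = 227772 / 5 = 45554.40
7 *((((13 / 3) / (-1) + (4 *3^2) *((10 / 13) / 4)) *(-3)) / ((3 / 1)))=-707 / 39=-18.13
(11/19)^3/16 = 1331/109744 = 0.01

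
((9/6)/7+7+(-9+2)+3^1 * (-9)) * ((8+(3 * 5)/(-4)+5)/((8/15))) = -208125/448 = -464.56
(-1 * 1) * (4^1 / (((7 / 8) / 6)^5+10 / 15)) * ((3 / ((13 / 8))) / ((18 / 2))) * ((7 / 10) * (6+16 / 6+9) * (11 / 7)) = -264090157056 / 11042597735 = -23.92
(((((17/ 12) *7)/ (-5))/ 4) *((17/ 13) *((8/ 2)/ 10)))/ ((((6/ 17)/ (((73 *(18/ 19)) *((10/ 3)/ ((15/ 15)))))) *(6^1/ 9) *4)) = -2510543/ 39520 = -63.53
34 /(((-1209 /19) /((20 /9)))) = -12920 /10881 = -1.19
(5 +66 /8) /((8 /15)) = 795 /32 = 24.84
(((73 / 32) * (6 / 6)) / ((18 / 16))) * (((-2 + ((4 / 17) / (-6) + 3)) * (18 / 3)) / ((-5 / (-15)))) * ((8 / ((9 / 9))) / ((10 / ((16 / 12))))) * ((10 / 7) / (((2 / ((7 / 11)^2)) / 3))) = 200312 / 6171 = 32.46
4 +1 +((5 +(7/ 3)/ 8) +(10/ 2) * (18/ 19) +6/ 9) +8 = 10805/ 456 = 23.70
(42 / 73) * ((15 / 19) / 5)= 126 / 1387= 0.09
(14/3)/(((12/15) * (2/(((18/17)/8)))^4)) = 76545/684204032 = 0.00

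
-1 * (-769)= 769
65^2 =4225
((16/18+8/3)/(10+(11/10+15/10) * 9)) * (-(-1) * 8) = 1280/1503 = 0.85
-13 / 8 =-1.62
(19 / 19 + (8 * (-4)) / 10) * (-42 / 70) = 33 / 25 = 1.32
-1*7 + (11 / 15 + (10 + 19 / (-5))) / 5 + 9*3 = 21.39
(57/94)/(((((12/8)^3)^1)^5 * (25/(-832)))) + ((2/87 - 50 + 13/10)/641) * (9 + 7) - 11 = -1280917973992393/104469967620675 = -12.26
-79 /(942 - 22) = -79 /920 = -0.09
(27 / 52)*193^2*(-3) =-3017169 / 52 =-58022.48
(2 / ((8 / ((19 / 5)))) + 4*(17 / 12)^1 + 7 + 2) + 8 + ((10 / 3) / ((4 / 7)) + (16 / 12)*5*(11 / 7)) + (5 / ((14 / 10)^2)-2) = 119003 / 2940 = 40.48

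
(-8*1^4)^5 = -32768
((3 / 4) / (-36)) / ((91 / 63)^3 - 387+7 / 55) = 13365 / 246253232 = 0.00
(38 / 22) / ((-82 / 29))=-551 / 902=-0.61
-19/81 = -0.23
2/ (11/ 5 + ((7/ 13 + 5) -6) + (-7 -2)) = -65/ 236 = -0.28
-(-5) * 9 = 45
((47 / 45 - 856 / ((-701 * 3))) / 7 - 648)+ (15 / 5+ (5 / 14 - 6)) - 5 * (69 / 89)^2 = -2285834755501 / 3498151230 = -653.44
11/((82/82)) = 11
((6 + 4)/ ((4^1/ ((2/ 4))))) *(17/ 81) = 85/ 324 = 0.26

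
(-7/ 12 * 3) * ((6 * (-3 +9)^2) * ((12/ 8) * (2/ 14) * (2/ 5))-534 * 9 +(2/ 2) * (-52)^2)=36461/ 10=3646.10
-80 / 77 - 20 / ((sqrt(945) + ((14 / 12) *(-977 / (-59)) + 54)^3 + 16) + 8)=-24461905330580535441520040240 / 23543434084695949985169886277 + 118078498653269760 *sqrt(105) / 305758884216830519287920601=-1.04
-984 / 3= -328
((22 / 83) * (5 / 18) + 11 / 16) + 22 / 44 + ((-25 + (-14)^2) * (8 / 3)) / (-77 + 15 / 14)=-60278969 / 12704976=-4.74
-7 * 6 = -42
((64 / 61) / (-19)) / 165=-64 / 191235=-0.00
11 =11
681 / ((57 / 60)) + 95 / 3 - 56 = 39473 / 57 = 692.51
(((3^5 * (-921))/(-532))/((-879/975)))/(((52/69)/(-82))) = 15828467175/311752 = 50772.62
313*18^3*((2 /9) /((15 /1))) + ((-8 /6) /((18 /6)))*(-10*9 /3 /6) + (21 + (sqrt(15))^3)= 15*sqrt(15) + 1217989 /45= 27124.52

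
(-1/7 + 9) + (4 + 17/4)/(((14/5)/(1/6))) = 1047/112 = 9.35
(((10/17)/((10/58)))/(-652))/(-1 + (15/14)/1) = -203/2771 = -0.07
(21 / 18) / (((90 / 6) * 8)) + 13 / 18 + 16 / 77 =52099 / 55440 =0.94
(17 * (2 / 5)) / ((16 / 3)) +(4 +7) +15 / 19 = 9929 / 760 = 13.06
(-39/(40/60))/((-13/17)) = 76.50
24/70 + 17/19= 823/665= 1.24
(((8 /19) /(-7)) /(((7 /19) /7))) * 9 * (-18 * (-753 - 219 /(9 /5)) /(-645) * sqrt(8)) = 755712 * sqrt(2) /1505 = 710.13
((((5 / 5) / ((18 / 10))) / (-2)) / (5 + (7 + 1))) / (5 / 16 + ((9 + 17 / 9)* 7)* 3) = -40 / 428649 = -0.00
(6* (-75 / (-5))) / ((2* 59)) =45 / 59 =0.76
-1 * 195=-195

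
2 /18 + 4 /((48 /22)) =35 /18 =1.94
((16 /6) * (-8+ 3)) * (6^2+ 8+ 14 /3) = -5840 /9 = -648.89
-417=-417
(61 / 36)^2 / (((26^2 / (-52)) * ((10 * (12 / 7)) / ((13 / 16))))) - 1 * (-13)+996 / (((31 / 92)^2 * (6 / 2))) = 7023360189953 / 2391275520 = 2937.08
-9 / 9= -1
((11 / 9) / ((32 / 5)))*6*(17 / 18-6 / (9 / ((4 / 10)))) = 671 / 864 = 0.78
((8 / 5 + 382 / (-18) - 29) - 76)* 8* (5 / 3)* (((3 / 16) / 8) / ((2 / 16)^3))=-179456 / 9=-19939.56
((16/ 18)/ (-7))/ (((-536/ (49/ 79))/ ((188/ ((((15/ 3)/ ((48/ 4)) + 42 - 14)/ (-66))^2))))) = 758016/ 5086573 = 0.15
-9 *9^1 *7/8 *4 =-567/2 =-283.50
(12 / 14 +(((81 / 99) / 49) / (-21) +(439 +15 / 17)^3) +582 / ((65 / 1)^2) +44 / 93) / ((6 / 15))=619944565070505647549 / 2913420840330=212789225.81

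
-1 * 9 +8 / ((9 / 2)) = -65 / 9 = -7.22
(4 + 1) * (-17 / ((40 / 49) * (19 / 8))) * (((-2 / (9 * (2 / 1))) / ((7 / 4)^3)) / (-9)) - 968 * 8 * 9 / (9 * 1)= -83427200 / 10773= -7744.10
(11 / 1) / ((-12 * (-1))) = 11 / 12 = 0.92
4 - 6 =-2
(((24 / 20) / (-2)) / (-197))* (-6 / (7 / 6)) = -108 / 6895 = -0.02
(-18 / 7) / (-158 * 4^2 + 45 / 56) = 0.00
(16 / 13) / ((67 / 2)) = 32 / 871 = 0.04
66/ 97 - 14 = -1292/ 97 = -13.32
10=10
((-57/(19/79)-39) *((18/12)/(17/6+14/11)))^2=746600976/73441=10166.00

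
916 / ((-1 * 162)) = -458 / 81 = -5.65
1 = 1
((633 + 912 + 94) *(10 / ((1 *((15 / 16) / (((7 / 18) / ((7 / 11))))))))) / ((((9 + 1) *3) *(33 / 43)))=563816 / 1215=464.05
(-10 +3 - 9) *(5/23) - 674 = -15582/23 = -677.48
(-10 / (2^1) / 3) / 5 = -1 / 3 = -0.33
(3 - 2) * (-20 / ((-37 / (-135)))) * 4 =-10800 / 37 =-291.89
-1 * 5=-5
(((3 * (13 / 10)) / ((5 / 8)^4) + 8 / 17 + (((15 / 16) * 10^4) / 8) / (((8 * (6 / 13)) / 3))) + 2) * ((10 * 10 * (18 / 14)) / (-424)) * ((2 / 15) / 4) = -19995632541 / 2018240000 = -9.91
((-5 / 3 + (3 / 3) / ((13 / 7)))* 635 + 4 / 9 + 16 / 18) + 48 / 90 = -139336 / 195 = -714.54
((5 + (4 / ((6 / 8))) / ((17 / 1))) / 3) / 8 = 271 / 1224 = 0.22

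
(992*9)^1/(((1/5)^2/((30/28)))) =1674000/7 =239142.86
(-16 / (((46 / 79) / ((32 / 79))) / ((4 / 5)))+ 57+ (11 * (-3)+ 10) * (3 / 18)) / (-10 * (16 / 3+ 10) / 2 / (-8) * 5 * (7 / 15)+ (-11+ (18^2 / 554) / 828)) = 50759142 / 13029505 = 3.90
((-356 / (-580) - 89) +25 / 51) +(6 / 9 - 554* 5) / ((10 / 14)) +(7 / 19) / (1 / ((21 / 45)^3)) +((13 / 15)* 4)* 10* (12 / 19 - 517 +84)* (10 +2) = -5811538639532 / 31613625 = -183830.19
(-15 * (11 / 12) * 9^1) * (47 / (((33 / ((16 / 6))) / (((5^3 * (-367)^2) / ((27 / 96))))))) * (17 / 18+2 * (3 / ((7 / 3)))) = -56087193380000 / 567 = -98919212310.41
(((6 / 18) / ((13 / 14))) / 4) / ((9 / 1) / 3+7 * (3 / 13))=7 / 360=0.02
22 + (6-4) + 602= 626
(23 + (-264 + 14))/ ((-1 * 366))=227/ 366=0.62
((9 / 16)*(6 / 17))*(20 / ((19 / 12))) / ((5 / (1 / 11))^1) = 162 / 3553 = 0.05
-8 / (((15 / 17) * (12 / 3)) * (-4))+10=317 / 30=10.57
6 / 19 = 0.32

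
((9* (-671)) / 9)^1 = -671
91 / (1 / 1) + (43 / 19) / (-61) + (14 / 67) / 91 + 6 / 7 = 648855482 / 7066423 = 91.82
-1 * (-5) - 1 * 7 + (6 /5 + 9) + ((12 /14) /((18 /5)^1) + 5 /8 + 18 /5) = 10637 /840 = 12.66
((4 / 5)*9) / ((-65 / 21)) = -756 / 325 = -2.33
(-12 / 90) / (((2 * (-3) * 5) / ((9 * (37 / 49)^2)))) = 1369 / 60025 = 0.02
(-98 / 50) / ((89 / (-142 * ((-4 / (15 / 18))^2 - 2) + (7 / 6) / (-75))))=65878687 / 1001250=65.80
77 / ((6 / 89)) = 6853 / 6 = 1142.17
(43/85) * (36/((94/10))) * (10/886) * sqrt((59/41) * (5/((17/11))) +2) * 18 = 139320 * sqrt(3233383)/246708029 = 1.02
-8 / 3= -2.67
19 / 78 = 0.24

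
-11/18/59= -11/1062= -0.01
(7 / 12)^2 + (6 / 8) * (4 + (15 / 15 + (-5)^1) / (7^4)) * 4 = 4264849 / 345744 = 12.34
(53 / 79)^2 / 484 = 2809 / 3020644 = 0.00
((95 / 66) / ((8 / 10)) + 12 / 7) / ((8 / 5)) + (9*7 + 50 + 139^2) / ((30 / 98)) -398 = 4663509013 / 73920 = 63088.60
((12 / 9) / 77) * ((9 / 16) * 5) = 15 / 308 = 0.05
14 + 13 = 27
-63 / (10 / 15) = -189 / 2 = -94.50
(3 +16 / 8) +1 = 6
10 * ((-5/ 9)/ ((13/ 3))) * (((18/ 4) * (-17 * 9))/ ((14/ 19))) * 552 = 60174900/ 91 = 661262.64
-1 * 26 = -26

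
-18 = -18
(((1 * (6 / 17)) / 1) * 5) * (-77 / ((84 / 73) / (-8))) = 16060 / 17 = 944.71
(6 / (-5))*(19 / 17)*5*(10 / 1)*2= -2280 / 17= -134.12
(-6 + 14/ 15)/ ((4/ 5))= -19/ 3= -6.33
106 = 106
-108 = -108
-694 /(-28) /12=347 /168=2.07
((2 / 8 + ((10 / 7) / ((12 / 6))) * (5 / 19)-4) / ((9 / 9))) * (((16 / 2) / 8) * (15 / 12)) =-9475 / 2128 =-4.45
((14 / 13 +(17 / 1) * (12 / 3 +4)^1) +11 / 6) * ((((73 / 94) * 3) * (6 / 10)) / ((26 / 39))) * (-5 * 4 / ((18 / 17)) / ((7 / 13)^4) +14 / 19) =-1818197998408 / 27873209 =-65231.03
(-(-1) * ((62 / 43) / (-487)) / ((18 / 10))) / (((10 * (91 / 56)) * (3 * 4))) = -62 / 7350291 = -0.00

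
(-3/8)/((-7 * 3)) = 1/56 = 0.02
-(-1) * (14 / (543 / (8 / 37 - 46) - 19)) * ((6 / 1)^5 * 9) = -1659740544 / 52277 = -31748.96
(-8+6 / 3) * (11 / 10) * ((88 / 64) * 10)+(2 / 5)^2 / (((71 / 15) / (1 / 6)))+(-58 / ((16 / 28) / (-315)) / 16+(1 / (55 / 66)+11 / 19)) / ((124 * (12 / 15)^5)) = -1137944854539 / 27406499840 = -41.52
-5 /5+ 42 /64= -11 /32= -0.34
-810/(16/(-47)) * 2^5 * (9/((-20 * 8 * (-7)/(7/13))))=34263/104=329.45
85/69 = 1.23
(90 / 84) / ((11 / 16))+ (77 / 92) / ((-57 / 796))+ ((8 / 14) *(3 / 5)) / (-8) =-10268773 / 1009470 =-10.17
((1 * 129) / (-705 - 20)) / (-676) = 129 / 490100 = 0.00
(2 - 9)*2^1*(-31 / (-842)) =-217 / 421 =-0.52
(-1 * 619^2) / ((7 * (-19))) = 383161 / 133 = 2880.91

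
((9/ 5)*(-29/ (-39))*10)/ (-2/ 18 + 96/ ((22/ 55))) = 0.06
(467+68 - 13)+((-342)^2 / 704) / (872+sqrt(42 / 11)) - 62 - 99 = 6042126673 / 16728364 - 29241 * sqrt(462) / 1472096032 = 361.19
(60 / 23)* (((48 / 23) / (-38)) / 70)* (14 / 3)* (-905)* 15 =1303200 / 10051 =129.66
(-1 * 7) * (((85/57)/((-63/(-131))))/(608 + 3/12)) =-44540/1248129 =-0.04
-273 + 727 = 454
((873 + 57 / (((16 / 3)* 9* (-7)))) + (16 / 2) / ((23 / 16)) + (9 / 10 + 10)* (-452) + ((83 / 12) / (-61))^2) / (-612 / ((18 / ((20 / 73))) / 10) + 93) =31868632126967 / 1186180380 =26866.60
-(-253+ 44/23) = 5775/23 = 251.09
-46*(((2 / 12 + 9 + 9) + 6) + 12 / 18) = -1142.33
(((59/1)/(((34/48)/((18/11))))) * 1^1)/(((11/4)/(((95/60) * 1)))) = 161424/2057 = 78.48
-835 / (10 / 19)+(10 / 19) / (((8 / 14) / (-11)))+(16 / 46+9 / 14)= -9762131 / 6118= -1595.64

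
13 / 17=0.76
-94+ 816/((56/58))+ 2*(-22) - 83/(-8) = 40181/56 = 717.52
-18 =-18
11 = 11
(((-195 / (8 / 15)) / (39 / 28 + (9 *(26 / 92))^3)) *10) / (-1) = 63876750 / 311803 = 204.86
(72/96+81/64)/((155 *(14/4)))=129/34720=0.00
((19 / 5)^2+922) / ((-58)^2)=0.28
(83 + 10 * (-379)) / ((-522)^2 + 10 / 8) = -14828 / 1089941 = -0.01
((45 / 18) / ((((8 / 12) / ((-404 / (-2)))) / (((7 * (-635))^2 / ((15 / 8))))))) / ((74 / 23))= 91795784150 / 37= 2480967139.19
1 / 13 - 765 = -9944 / 13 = -764.92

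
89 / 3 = 29.67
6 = 6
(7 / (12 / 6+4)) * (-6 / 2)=-7 / 2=-3.50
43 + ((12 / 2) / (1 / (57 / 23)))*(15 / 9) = 1559 / 23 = 67.78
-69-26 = -95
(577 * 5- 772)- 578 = 1535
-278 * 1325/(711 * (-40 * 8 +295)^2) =-14734/17775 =-0.83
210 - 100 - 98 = 12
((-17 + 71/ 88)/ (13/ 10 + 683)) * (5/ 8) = -11875/ 802912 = -0.01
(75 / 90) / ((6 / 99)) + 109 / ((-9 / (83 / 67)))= -1.25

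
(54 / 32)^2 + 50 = 13529 / 256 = 52.85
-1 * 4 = -4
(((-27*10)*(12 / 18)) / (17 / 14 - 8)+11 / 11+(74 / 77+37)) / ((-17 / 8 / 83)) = -63616512 / 24871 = -2557.86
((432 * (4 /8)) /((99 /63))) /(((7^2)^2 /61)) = 3.49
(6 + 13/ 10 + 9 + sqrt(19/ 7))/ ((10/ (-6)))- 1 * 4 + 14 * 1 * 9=5611/ 50- 3 * sqrt(133)/ 35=111.23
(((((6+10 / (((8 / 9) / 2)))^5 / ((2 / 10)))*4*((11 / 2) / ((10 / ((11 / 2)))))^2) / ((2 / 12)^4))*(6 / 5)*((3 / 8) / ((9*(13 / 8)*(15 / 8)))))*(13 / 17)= 55965431053.29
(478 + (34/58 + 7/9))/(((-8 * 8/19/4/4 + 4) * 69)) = 1188583/648324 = 1.83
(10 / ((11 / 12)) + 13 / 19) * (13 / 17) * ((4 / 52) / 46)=2423 / 163438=0.01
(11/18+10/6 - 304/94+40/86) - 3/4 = -90301/72756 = -1.24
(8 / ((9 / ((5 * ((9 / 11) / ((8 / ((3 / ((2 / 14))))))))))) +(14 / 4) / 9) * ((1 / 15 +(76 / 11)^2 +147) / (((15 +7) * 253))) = 347732161 / 1000126710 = 0.35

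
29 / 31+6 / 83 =1.01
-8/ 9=-0.89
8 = 8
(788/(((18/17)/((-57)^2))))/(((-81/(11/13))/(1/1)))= -26597758/1053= -25259.03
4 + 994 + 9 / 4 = 4001 / 4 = 1000.25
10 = 10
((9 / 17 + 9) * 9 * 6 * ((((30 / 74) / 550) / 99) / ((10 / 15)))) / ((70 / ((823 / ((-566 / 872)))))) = -392378418 / 3769298225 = -0.10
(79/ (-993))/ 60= -79/ 59580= -0.00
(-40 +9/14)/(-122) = 0.32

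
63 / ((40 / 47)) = 74.02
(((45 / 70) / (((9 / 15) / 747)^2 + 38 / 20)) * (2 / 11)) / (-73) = -27900450 / 33108235237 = -0.00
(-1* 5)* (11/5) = -11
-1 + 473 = 472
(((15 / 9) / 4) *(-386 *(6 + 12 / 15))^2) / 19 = 43059844 / 285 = 151087.17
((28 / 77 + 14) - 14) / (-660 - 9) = -4 / 7359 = -0.00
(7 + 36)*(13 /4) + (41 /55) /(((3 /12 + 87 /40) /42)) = 152.66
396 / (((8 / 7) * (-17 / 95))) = -65835 / 34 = -1936.32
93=93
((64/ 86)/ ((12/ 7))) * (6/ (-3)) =-112/ 129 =-0.87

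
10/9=1.11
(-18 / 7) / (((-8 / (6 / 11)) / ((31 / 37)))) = 837 / 5698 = 0.15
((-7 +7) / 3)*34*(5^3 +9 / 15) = 0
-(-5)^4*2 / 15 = -250 / 3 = -83.33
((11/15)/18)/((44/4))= 1/270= 0.00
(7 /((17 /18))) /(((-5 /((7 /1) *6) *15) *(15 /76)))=-44688 /2125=-21.03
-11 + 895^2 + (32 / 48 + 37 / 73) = 801015.17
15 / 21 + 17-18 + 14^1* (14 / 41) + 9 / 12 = 6021 / 1148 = 5.24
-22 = -22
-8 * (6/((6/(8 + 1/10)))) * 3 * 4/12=-324/5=-64.80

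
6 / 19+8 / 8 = 25 / 19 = 1.32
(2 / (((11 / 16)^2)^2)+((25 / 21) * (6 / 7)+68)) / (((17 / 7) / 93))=5202270270 / 1742279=2985.90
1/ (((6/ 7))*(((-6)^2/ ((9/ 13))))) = 7/ 312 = 0.02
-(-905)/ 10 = 181/ 2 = 90.50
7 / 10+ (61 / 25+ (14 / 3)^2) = 24.92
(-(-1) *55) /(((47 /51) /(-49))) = -137445 /47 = -2924.36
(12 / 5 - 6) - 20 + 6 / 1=-88 / 5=-17.60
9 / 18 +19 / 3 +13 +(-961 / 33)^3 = -1773581861 / 71874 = -24676.26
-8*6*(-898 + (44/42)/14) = 2111920/49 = 43100.41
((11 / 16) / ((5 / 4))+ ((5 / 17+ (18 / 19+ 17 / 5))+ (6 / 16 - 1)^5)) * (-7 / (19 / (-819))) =1546122616857 / 1005486080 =1537.69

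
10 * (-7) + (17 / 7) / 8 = -3903 / 56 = -69.70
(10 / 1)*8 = 80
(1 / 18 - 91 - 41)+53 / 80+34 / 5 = -89627 / 720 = -124.48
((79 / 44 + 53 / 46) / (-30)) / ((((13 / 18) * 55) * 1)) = -8949 / 3617900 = -0.00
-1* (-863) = 863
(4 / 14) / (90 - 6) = 1 / 294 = 0.00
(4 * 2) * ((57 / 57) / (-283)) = -8 / 283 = -0.03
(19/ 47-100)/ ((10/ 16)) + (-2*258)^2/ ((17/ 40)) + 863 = 2505617469/ 3995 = 627188.35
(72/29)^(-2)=0.16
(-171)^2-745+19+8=28523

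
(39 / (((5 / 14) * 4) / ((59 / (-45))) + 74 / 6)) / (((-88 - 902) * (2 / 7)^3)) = -1841567 / 12259280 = -0.15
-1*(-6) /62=3 /31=0.10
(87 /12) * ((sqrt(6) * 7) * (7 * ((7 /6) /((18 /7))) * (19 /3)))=1322951 * sqrt(6) /1296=2500.43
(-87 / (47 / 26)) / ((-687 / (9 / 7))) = 6786 / 75341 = 0.09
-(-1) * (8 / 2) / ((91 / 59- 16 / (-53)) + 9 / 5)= 31270 / 28489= 1.10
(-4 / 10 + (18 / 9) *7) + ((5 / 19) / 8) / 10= 20677 / 1520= 13.60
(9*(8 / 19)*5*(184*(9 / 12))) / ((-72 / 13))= -8970 / 19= -472.11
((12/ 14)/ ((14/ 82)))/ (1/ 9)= 2214/ 49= 45.18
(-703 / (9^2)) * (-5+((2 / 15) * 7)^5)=2291112853 / 61509375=37.25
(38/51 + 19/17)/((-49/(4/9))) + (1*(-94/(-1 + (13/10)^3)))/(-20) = 1670680/427329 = 3.91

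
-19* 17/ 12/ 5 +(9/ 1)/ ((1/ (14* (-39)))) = -295163/ 60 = -4919.38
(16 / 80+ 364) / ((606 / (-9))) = -5463 / 1010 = -5.41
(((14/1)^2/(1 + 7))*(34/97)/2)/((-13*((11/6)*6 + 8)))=-833/47918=-0.02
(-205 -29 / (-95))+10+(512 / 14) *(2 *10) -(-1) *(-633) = -64017 / 665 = -96.27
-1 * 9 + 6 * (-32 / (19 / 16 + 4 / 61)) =-198399 / 1223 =-162.22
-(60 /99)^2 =-400 /1089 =-0.37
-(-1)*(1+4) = 5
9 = 9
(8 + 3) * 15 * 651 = 107415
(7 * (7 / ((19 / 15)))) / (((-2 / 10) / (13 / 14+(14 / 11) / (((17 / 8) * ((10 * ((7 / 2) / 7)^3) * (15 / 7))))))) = -1583603 / 7106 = -222.85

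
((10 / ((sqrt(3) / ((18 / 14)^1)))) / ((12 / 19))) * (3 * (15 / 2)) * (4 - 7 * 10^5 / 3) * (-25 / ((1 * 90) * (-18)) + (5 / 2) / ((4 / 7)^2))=-1652912288875 * sqrt(3) / 6048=-473367735.58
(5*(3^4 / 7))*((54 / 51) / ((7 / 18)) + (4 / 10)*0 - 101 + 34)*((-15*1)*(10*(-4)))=-1858707000 / 833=-2231340.94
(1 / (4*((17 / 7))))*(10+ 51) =427 / 68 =6.28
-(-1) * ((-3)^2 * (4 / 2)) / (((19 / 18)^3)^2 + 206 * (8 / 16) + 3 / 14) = 4285540224 / 24903153007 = 0.17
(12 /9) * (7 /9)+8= 244 /27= 9.04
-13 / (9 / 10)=-130 / 9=-14.44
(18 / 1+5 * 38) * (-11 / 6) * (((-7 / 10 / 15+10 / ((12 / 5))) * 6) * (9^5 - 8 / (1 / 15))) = -13887443856 / 25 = -555497754.24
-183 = -183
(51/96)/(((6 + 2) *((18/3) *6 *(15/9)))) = 17/15360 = 0.00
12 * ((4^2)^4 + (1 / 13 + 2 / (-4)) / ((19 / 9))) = 786429.60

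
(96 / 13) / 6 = 16 / 13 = 1.23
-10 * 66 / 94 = -330 / 47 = -7.02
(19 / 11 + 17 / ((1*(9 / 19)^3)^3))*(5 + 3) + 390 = 484461717689522 / 4261625379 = 113680.03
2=2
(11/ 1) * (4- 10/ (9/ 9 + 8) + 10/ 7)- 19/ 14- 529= -60841/ 126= -482.87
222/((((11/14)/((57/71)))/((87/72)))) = 428127/1562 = 274.09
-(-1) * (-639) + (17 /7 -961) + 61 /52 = -581089 /364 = -1596.40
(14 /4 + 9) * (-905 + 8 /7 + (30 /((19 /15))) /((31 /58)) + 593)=-13737050 /4123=-3331.81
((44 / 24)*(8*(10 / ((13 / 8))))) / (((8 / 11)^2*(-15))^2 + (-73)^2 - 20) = 51536320 / 3067376091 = 0.02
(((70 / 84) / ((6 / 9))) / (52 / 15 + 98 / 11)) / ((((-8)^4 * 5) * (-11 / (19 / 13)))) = -285 / 434929664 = -0.00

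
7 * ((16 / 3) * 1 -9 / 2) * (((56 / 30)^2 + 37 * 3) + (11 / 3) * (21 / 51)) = 1552873 / 2295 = 676.63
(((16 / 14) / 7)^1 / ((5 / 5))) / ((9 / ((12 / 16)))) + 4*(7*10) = 41162 / 147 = 280.01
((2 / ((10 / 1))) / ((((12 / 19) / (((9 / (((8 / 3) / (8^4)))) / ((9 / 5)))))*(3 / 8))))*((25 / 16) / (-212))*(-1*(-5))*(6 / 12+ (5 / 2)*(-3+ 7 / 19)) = 77000 / 53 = 1452.83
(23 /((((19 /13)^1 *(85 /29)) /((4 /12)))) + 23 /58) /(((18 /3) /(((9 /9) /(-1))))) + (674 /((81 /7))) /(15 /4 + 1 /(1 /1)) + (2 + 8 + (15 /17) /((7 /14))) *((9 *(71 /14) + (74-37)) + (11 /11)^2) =105789643201 /106221780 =995.93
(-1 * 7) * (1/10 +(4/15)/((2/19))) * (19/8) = -10507/240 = -43.78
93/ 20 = 4.65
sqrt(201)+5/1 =5+sqrt(201) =19.18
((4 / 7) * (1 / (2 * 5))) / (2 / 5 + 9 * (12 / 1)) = 1 / 1897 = 0.00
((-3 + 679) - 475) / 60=67 / 20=3.35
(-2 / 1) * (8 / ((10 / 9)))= -72 / 5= -14.40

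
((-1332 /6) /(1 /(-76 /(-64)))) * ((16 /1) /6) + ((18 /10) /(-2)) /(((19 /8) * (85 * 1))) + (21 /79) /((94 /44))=-21074082943 /29982475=-702.88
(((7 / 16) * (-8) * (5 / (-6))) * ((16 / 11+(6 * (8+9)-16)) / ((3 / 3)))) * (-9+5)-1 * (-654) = -12088 / 33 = -366.30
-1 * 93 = -93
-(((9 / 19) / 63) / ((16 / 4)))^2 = -1 / 283024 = -0.00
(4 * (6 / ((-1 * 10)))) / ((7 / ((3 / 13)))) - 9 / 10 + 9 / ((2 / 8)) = 31869 / 910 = 35.02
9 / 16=0.56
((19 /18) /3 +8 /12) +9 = 541 /54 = 10.02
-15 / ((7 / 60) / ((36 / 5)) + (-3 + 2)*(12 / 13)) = 84240 / 5093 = 16.54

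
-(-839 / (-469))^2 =-703921 / 219961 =-3.20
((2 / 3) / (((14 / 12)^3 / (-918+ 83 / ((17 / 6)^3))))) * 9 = -5821898976 / 1685159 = -3454.81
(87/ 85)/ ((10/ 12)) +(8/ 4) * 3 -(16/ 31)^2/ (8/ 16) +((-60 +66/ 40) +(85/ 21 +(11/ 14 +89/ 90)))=-673886363/ 14703300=-45.83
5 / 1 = 5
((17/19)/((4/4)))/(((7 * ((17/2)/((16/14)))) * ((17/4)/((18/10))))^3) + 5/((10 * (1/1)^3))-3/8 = 396732824782183/3173850367667000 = 0.13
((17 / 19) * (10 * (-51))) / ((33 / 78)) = -225420 / 209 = -1078.56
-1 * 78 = -78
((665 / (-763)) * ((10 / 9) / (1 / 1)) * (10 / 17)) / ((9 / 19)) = -1.20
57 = 57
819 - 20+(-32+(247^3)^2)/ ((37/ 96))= 21799822255104475/ 37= 589184385273093.92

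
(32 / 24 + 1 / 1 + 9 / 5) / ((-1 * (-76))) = 31 / 570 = 0.05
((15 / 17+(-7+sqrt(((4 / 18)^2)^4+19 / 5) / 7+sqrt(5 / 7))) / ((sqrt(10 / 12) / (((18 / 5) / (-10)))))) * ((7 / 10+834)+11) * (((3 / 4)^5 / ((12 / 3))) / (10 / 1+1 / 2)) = -6165153 * sqrt(42) / 25088000 - 2819 * sqrt(4907333874) / 376320000+80146989 * sqrt(30) / 38080000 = 9.41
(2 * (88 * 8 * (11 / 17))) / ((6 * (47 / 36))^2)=557568 / 37553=14.85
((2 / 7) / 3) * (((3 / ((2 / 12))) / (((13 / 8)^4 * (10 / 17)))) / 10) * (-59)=-12324864 / 4998175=-2.47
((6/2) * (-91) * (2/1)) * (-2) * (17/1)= 18564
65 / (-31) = -65 / 31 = -2.10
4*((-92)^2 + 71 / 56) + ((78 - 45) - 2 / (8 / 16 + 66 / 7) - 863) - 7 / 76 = 2442559963 / 73948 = 33030.78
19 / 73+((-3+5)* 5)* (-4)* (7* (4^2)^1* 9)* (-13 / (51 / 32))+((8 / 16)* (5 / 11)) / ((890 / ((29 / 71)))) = 113479348854737 / 345042676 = 328884.97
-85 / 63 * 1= -85 / 63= -1.35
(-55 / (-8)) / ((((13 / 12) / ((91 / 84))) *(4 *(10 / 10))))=55 / 32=1.72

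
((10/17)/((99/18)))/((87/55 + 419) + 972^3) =25/214659747031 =0.00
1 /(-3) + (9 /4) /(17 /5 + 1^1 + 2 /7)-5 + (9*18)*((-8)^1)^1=-2560079 /1968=-1300.85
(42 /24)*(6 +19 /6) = 385 /24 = 16.04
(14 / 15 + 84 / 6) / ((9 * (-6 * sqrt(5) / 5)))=-112 * sqrt(5) / 405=-0.62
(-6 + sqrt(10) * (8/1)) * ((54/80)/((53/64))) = -1296/265 + 1728 * sqrt(10)/265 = 15.73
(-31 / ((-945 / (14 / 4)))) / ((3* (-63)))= -31 / 51030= -0.00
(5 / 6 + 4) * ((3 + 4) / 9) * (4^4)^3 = 1702887424 / 27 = 63069904.59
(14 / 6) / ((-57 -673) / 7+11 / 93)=-1519 / 67813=-0.02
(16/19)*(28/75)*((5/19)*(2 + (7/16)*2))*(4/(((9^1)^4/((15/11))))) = 5152/26053731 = 0.00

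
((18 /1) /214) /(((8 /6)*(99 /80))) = 60 /1177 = 0.05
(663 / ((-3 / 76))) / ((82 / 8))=-67184 / 41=-1638.63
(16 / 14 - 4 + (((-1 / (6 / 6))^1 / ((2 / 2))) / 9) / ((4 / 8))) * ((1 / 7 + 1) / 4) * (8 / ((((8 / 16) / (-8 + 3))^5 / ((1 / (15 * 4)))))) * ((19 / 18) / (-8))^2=21885625 / 107163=204.23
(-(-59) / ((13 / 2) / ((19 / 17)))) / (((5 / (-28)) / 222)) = -13936272 / 1105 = -12612.01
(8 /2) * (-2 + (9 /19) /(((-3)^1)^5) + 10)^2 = 67338436 /263169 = 255.88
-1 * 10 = -10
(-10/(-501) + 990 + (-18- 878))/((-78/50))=-1177600/19539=-60.27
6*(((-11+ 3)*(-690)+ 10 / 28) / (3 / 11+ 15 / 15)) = 26024.54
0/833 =0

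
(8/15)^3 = 512/3375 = 0.15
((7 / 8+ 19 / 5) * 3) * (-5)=-561 / 8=-70.12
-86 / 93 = -0.92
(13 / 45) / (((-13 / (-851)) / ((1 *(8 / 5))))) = 6808 / 225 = 30.26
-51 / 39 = -17 / 13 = -1.31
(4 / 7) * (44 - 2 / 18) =1580 / 63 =25.08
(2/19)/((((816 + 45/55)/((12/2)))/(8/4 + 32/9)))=440/102429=0.00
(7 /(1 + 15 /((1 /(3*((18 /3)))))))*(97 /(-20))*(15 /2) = -2037 /2168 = -0.94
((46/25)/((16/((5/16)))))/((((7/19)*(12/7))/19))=8303/7680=1.08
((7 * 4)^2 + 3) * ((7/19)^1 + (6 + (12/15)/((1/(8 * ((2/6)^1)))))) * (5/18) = 1906901/1026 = 1858.58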